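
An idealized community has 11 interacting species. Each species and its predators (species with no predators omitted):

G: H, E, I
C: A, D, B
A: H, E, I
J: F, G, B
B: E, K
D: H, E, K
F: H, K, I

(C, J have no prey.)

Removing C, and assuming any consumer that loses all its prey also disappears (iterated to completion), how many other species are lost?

2

Remove C.
Round 1: A (all prey gone), D (all prey gone) → extinct.
No further losses. Total secondary extinctions: 2.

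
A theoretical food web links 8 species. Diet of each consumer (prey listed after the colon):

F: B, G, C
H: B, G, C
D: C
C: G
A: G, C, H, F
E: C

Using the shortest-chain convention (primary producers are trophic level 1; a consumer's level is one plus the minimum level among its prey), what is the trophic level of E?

G is a producer → level 1.
C eats G → level 2.
E eats C → level 3.
No prey of E is below level 2, so 3 is the minimum.

Trophic level 3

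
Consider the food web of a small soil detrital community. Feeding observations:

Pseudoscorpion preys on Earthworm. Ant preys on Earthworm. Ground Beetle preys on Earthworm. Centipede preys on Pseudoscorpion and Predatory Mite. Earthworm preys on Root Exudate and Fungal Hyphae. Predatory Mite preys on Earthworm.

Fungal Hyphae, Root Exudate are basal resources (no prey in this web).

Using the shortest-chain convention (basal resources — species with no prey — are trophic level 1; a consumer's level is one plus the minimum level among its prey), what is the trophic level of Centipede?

Trophic level 4

Fungal Hyphae has no prey (basal) → level 1.
Earthworm eats Fungal Hyphae → level 2.
Predatory Mite eats Earthworm → level 3.
Centipede eats Predatory Mite → level 4.
No prey of Centipede is below level 3, so 4 is the minimum.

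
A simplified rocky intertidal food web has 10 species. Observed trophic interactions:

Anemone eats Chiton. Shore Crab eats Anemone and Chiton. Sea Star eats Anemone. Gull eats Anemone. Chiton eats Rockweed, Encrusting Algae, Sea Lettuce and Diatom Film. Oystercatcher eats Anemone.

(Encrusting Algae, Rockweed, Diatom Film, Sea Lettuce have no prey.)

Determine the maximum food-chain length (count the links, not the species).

3 links

One longest chain: Encrusting Algae → Chiton → Anemone → Gull.
It has 4 species and 3 links.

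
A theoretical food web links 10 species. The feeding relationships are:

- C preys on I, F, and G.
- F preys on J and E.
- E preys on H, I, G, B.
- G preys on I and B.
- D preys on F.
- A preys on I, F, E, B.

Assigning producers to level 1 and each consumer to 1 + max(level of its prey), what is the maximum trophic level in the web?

Producers (level 1): B, J, H, I.
B → G → E → F → D gives D level 5.
No species has a prey at level 5, so no species reaches level 6.

5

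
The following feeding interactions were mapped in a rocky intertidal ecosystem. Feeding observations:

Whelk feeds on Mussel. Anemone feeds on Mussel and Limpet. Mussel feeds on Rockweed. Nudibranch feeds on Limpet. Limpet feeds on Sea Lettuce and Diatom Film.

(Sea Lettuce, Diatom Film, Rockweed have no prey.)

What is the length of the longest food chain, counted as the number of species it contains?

3 species

One longest chain: Sea Lettuce → Limpet → Nudibranch.
It has 3 species and 2 links.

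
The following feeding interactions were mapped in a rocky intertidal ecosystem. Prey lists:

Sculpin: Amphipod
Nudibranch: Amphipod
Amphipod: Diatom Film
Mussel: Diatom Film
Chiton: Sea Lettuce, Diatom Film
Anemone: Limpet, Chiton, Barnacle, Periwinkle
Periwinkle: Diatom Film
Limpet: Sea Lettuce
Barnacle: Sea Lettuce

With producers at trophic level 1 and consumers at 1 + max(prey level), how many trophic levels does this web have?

Producers (level 1): Sea Lettuce, Diatom Film.
Diatom Film → Amphipod → Nudibranch gives Nudibranch level 3.
No species has a prey at level 3, so no species reaches level 4.

3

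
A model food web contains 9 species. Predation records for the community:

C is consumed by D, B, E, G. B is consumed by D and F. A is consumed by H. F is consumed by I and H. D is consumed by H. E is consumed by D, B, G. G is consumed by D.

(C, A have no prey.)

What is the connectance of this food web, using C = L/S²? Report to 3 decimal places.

C = 0.173

The web has S = 9 species and L = 14 feeding links.
C = L / S² = 14 / 81 = 0.1728 ≈ 0.173.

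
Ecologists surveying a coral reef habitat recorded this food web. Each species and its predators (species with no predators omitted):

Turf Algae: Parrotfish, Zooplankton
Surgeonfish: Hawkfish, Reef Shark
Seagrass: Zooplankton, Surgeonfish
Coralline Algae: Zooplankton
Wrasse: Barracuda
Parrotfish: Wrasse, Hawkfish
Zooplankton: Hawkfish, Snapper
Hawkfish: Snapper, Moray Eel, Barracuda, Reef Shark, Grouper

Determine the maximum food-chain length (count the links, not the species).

One longest chain: Turf Algae → Parrotfish → Hawkfish → Snapper.
It has 4 species and 3 links.

3 links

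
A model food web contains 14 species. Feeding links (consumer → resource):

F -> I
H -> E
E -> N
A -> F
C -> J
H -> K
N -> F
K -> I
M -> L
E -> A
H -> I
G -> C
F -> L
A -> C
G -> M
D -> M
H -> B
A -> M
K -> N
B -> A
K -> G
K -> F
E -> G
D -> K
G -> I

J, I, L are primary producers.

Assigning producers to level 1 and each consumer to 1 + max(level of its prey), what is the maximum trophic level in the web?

Producers (level 1): J, I, L.
I → F → N → K → D gives D level 5.
No species has a prey at level 5, so no species reaches level 6.

5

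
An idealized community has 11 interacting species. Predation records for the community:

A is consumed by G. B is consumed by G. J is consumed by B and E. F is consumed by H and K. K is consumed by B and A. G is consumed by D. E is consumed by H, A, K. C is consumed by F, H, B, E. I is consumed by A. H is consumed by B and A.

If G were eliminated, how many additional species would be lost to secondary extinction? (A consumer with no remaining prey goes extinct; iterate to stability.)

Remove G.
Round 1: D (all prey gone) → extinct.
No further losses. Total secondary extinctions: 1.

1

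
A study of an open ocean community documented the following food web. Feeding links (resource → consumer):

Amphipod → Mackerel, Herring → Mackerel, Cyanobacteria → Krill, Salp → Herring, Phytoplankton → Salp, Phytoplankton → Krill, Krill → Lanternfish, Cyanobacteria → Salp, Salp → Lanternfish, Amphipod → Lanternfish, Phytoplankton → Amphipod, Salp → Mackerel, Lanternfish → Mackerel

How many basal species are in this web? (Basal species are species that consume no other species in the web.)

Basal species (no prey listed): Phytoplankton, Cyanobacteria.
Count: 2.

2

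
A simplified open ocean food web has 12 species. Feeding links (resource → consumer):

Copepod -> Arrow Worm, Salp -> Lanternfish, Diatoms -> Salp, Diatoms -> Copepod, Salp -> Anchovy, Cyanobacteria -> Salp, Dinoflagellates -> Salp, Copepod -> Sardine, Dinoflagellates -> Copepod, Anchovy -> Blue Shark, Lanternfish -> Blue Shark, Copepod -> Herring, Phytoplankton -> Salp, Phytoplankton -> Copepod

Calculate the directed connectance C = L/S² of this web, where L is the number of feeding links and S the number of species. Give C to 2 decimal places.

The web has S = 12 species and L = 14 feeding links.
C = L / S² = 14 / 144 = 0.0972 ≈ 0.10.

C = 0.10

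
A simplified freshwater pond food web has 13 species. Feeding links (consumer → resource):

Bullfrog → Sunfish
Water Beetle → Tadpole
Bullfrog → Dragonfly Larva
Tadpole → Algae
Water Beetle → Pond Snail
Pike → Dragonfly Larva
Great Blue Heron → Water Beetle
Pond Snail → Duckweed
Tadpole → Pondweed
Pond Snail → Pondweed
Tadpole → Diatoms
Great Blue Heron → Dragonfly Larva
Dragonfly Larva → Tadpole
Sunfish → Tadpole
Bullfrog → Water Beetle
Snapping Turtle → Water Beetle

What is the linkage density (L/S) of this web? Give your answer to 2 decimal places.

There are L = 16 links among S = 13 species.
L/S = 16/13 = 1.2308 ≈ 1.23.

L/S = 1.23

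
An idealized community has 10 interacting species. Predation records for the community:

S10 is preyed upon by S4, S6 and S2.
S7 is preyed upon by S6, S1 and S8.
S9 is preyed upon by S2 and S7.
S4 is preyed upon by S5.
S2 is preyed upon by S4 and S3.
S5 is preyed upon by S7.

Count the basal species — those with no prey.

2

Basal species (no prey listed): S10, S9.
Count: 2.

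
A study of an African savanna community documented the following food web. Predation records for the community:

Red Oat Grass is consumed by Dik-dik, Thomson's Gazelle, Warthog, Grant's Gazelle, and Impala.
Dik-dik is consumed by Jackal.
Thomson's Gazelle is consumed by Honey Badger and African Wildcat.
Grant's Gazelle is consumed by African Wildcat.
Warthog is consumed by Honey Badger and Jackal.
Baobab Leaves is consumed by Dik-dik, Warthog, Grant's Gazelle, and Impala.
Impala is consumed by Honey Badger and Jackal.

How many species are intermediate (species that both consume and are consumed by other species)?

Intermediate species (has both prey and predators): Dik-dik, Impala, Grant's Gazelle, Warthog, Thomson's Gazelle.
Count: 5.

5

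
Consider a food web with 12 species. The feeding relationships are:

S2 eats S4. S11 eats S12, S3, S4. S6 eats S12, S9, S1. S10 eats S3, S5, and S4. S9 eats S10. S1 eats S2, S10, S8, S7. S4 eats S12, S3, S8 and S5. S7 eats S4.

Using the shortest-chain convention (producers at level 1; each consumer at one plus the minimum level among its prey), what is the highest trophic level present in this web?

3

Producers (level 1): S12, S5, S8, S3.
Following each consumer down to its lowest-level prey: S12 → S4 → S7 (levels 1 through 3).
All prey of S7 (S4 2) are at level 2 or above, so S7 is at level 1 + 2 = 3.
Every consumer has at least one prey at level 2 or below, so none exceeds level 3.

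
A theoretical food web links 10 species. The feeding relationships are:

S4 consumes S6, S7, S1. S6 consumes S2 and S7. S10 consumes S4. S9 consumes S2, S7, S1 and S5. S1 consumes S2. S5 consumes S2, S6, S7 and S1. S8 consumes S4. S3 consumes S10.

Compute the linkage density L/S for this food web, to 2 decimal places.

There are L = 17 links among S = 10 species.
L/S = 17/10 = 1.7000 ≈ 1.70.

L/S = 1.70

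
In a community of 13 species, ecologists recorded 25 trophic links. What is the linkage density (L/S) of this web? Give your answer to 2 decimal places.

There are L = 25 links among S = 13 species.
L/S = 25/13 = 1.9231 ≈ 1.92.

L/S = 1.92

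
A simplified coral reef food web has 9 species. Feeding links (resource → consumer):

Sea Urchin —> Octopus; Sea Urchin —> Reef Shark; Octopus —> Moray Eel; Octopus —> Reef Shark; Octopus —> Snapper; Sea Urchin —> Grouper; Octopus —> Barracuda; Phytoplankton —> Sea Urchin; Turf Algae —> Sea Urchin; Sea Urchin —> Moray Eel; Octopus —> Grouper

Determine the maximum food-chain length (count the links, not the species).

One longest chain: Phytoplankton → Sea Urchin → Octopus → Barracuda.
It has 4 species and 3 links.

3 links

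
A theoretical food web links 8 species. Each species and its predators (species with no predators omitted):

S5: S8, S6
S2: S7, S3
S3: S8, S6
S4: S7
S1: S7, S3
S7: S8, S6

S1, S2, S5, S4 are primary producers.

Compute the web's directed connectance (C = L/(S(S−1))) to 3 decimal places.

C = 0.196

The web has S = 8 species and L = 11 feeding links.
C = L / (S(S−1)) = 11 / 56 = 0.1964 ≈ 0.196.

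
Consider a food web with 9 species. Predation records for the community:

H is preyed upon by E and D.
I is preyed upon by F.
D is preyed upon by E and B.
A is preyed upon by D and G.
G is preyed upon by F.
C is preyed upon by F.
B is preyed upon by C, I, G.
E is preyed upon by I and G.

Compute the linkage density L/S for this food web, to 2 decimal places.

There are L = 14 links among S = 9 species.
L/S = 14/9 = 1.5556 ≈ 1.56.

L/S = 1.56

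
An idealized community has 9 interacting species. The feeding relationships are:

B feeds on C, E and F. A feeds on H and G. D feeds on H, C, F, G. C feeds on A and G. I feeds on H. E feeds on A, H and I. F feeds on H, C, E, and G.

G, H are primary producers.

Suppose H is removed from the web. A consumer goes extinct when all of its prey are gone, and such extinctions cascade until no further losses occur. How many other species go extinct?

Remove H.
Round 1: I (all prey gone) → extinct.
No further losses. Total secondary extinctions: 1.

1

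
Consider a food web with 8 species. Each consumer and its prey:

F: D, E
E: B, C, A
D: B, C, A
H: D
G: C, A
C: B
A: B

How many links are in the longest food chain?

3 links

One longest chain: B → C → D → H.
It has 4 species and 3 links.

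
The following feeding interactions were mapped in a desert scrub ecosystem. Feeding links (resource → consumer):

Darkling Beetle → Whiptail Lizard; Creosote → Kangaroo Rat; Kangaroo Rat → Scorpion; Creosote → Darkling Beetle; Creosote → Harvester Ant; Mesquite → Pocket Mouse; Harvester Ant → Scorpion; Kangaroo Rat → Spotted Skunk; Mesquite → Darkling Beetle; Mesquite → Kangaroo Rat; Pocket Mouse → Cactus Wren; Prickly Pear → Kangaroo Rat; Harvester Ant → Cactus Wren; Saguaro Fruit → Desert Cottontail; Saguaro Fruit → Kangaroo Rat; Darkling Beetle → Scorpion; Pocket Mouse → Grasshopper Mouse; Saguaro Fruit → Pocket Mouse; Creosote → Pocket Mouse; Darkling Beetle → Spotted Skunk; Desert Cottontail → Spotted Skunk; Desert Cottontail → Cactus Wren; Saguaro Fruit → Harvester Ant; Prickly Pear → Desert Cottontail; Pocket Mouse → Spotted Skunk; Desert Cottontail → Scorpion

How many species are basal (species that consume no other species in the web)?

Basal species (no prey listed): Prickly Pear, Saguaro Fruit, Mesquite, Creosote.
Count: 4.

4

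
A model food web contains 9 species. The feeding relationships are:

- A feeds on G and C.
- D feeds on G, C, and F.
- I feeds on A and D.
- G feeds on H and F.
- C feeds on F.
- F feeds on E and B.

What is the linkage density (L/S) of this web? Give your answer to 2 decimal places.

L/S = 1.33

There are L = 12 links among S = 9 species.
L/S = 12/9 = 1.3333 ≈ 1.33.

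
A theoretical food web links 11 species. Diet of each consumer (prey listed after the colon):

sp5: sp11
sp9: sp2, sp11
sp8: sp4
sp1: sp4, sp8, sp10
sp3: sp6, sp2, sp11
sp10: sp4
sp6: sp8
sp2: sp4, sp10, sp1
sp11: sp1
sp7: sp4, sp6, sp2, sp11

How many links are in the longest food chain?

One longest chain: sp4 → sp8 → sp1 → sp2 → sp9.
It has 5 species and 4 links.

4 links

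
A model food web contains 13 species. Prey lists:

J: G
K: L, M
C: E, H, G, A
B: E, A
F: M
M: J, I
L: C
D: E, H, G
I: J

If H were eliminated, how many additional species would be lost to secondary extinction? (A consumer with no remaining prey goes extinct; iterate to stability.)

0

Remove H.
Every predator of it retains at least one other prey: D still has E, G; C still has E, G, A.
No consumer loses all prey, so no secondary extinctions occur.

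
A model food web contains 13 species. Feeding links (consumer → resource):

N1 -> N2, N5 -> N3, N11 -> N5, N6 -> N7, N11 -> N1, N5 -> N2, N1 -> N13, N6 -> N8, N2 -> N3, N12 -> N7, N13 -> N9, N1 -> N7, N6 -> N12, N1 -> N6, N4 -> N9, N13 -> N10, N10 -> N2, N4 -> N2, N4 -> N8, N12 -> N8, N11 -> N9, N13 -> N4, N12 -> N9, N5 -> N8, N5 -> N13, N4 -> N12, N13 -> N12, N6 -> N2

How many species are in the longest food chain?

One longest chain: N3 → N2 → N10 → N13 → N5 → N11.
It has 6 species and 5 links.

6 species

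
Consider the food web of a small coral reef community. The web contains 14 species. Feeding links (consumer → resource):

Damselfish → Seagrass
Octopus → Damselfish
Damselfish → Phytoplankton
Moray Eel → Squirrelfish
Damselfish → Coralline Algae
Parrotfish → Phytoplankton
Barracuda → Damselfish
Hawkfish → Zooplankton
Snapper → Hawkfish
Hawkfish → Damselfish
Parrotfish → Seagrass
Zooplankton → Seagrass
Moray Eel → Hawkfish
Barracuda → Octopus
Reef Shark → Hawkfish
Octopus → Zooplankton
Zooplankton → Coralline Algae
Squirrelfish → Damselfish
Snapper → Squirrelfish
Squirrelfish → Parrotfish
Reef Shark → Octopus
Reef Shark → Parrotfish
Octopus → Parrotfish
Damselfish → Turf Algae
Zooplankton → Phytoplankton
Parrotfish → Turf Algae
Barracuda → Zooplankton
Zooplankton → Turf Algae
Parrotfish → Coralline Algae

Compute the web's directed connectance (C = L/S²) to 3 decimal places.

C = 0.148

The web has S = 14 species and L = 29 feeding links.
C = L / S² = 29 / 196 = 0.1480 ≈ 0.148.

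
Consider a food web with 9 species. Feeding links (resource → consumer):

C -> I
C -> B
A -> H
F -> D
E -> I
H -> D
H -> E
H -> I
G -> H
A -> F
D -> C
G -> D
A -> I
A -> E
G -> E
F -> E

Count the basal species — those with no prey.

2

Basal species (no prey listed): G, A.
Count: 2.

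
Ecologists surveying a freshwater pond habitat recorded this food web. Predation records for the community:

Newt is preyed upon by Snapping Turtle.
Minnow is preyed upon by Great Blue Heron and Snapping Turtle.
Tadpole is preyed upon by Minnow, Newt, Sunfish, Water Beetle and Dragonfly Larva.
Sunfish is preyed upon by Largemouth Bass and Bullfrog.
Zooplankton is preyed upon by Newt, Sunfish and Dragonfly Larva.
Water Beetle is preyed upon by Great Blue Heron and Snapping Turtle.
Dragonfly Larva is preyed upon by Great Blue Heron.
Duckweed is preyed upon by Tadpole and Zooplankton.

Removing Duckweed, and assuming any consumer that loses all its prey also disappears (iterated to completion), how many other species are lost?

Remove Duckweed.
Round 1: Zooplankton (all prey gone), Tadpole (all prey gone) → extinct.
Round 2: Water Beetle (all prey gone), Newt (all prey gone), Sunfish (all prey gone), Minnow (all prey gone), Dragonfly Larva (all prey gone) → extinct.
Round 3: Largemouth Bass (all prey gone), Great Blue Heron (all prey gone), Snapping Turtle (all prey gone), Bullfrog (all prey gone) → extinct.
No further losses. Total secondary extinctions: 11.

11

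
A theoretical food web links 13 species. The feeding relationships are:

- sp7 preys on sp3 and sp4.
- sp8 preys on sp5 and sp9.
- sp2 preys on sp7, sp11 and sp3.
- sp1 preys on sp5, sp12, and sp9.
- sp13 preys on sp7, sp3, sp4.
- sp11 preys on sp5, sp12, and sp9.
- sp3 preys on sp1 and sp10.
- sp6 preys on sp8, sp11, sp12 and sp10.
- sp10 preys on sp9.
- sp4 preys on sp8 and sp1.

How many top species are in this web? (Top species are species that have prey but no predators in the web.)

Top species (has prey, but nothing eats it): sp6, sp2, sp13.
Count: 3.

3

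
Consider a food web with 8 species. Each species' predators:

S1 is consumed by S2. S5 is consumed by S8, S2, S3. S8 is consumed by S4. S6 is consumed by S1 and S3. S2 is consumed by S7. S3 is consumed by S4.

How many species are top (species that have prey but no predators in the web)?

Top species (has prey, but nothing eats it): S4, S7.
Count: 2.

2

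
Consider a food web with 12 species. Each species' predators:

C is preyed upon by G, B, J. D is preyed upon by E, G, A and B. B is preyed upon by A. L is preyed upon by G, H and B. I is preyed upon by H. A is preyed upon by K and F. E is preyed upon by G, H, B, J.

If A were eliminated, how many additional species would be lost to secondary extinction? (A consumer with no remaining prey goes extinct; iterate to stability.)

2

Remove A.
Round 1: K (all prey gone), F (all prey gone) → extinct.
No further losses. Total secondary extinctions: 2.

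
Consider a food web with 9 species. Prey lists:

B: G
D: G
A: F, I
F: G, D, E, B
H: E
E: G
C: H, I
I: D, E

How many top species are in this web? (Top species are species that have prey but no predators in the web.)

Top species (has prey, but nothing eats it): C, A.
Count: 2.

2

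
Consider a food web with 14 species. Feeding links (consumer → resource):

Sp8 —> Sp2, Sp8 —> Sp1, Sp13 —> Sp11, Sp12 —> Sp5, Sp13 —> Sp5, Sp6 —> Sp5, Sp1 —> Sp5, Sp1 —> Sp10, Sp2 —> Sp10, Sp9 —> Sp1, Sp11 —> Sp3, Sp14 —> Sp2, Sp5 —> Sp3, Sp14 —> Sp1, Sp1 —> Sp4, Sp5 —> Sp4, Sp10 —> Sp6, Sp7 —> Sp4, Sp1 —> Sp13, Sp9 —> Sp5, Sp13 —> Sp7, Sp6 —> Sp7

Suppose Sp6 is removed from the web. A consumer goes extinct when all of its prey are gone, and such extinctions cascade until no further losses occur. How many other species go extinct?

Remove Sp6.
Round 1: Sp10 (all prey gone) → extinct.
Round 2: Sp2 (all prey gone) → extinct.
No further losses. Total secondary extinctions: 2.

2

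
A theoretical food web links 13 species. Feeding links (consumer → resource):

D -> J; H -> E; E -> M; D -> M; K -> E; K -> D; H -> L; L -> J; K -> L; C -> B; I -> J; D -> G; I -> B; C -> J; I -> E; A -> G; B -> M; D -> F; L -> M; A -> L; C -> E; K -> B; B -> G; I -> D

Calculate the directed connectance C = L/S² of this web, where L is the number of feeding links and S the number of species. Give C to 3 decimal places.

The web has S = 13 species and L = 24 feeding links.
C = L / S² = 24 / 169 = 0.1420 ≈ 0.142.

C = 0.142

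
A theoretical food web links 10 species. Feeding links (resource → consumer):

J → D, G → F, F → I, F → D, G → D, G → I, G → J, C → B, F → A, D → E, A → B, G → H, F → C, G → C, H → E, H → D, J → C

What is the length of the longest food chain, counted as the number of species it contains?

4 species

One longest chain: G → H → D → E.
It has 4 species and 3 links.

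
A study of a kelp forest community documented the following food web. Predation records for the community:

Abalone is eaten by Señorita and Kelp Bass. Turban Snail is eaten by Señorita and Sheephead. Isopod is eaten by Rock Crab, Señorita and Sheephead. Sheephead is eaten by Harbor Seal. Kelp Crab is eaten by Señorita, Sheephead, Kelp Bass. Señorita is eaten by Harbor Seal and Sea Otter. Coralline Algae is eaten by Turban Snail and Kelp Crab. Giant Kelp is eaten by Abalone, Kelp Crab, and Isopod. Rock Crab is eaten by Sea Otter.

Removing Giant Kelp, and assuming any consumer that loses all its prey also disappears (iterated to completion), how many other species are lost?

3

Remove Giant Kelp.
Round 1: Isopod (all prey gone), Abalone (all prey gone) → extinct.
Round 2: Rock Crab (all prey gone) → extinct.
No further losses. Total secondary extinctions: 3.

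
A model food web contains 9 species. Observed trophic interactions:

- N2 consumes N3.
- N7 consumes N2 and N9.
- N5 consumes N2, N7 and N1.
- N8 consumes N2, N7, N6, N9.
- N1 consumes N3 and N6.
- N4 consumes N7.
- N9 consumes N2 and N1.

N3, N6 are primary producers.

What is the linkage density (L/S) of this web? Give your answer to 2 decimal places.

There are L = 15 links among S = 9 species.
L/S = 15/9 = 1.6667 ≈ 1.67.

L/S = 1.67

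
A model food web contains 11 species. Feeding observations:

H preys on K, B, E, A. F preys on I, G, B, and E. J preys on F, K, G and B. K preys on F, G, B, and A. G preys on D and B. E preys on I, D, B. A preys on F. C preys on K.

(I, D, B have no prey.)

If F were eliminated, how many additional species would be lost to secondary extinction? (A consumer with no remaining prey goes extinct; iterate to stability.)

1

Remove F.
Round 1: A (all prey gone) → extinct.
No further losses. Total secondary extinctions: 1.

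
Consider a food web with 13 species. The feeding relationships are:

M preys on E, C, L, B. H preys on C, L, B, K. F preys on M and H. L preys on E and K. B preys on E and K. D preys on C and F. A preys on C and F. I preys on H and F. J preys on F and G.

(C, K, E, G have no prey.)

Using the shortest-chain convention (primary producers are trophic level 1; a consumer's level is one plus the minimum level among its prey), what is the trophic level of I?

C is a producer → level 1.
H eats C → level 2.
I eats H → level 3.
No prey of I is below level 2, so 3 is the minimum.

Trophic level 3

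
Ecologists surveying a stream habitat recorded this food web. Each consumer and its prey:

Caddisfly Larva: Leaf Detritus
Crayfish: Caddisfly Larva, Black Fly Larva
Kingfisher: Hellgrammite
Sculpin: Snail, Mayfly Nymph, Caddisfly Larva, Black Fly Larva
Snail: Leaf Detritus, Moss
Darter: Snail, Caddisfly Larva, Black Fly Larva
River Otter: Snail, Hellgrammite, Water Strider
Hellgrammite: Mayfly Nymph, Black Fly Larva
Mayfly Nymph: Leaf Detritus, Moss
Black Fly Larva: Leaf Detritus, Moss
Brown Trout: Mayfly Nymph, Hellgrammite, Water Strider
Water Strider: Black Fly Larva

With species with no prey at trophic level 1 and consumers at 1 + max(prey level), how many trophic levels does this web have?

4

Basal resources (level 1): Leaf Detritus, Moss.
Leaf Detritus → Mayfly Nymph → Hellgrammite → Kingfisher gives Kingfisher level 4.
No species has a prey at level 4, so no species reaches level 5.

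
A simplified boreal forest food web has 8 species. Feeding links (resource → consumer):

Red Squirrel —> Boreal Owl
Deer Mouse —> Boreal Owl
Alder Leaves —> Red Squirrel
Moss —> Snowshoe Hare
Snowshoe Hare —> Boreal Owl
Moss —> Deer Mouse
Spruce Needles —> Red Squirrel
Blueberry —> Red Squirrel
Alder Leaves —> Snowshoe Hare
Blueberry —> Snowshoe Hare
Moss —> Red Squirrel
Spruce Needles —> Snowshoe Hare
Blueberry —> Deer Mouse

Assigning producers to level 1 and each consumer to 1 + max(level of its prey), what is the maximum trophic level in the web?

Producers (level 1): Moss, Alder Leaves, Blueberry, Spruce Needles.
Moss → Snowshoe Hare → Boreal Owl gives Boreal Owl level 3.
No species has a prey at level 3, so no species reaches level 4.

3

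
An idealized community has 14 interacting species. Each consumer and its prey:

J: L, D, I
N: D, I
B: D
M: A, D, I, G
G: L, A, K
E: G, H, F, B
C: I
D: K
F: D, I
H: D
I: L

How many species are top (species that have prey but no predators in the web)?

5

Top species (has prey, but nothing eats it): M, C, J, N, E.
Count: 5.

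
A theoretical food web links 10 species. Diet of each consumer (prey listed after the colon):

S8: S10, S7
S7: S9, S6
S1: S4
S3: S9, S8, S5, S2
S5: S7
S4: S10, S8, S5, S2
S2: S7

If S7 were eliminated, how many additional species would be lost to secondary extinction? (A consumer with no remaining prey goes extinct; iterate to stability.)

Remove S7.
Round 1: S5 (all prey gone), S2 (all prey gone) → extinct.
No further losses. Total secondary extinctions: 2.

2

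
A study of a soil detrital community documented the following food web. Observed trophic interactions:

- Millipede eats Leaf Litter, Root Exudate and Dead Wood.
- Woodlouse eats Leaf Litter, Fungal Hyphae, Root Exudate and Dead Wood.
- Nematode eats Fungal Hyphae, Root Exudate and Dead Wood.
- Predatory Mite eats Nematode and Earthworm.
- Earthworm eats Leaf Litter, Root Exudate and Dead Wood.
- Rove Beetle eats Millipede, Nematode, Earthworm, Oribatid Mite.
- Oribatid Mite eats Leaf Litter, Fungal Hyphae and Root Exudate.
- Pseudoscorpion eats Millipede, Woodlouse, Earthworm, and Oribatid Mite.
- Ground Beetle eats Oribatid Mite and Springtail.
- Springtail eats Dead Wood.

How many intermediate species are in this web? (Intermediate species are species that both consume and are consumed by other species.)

Intermediate species (has both prey and predators): Nematode, Woodlouse, Millipede, Springtail, Oribatid Mite, Earthworm.
Count: 6.

6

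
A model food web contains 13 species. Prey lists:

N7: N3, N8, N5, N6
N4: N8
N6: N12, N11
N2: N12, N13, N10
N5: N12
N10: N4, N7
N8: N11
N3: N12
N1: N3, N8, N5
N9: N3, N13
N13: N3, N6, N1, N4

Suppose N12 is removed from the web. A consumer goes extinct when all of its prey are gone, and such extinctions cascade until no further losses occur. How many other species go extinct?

2

Remove N12.
Round 1: N3 (all prey gone), N5 (all prey gone) → extinct.
No further losses. Total secondary extinctions: 2.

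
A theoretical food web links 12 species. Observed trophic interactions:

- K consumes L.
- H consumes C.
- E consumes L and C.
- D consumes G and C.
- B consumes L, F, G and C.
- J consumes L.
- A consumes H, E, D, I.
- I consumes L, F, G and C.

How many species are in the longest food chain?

3 species

One longest chain: C → I → A.
It has 3 species and 2 links.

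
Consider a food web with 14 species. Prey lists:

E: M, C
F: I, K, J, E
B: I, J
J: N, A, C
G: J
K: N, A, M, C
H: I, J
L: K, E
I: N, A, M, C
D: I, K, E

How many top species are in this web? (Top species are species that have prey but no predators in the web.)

6

Top species (has prey, but nothing eats it): L, F, G, D, H, B.
Count: 6.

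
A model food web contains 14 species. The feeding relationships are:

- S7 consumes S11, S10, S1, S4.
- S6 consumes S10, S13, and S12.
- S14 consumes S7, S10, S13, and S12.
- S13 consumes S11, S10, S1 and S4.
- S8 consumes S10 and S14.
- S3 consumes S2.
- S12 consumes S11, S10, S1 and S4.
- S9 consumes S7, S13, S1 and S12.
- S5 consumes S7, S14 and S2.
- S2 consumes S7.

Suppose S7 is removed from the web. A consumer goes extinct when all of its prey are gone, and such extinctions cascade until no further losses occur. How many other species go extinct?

2

Remove S7.
Round 1: S2 (all prey gone) → extinct.
Round 2: S3 (all prey gone) → extinct.
No further losses. Total secondary extinctions: 2.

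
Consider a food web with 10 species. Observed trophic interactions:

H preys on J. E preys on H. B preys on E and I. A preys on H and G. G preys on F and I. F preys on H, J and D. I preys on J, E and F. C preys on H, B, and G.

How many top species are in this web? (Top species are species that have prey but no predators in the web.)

2

Top species (has prey, but nothing eats it): A, C.
Count: 2.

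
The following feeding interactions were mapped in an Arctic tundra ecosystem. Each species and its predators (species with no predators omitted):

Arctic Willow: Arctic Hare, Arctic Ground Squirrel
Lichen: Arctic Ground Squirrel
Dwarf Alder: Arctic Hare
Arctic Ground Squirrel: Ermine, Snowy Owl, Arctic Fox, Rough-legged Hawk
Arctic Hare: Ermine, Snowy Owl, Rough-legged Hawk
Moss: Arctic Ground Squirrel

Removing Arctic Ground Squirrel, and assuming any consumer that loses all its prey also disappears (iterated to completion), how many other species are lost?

1

Remove Arctic Ground Squirrel.
Round 1: Arctic Fox (all prey gone) → extinct.
No further losses. Total secondary extinctions: 1.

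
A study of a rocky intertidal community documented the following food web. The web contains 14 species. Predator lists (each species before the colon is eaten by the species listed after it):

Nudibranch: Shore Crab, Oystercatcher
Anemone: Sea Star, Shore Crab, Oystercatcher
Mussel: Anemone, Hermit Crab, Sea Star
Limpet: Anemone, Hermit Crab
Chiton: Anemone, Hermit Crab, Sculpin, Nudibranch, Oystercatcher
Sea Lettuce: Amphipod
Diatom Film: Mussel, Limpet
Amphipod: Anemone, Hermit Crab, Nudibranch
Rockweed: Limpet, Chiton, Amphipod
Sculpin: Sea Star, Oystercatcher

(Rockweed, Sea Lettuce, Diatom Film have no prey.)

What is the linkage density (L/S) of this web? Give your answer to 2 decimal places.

There are L = 26 links among S = 14 species.
L/S = 26/14 = 1.8571 ≈ 1.86.

L/S = 1.86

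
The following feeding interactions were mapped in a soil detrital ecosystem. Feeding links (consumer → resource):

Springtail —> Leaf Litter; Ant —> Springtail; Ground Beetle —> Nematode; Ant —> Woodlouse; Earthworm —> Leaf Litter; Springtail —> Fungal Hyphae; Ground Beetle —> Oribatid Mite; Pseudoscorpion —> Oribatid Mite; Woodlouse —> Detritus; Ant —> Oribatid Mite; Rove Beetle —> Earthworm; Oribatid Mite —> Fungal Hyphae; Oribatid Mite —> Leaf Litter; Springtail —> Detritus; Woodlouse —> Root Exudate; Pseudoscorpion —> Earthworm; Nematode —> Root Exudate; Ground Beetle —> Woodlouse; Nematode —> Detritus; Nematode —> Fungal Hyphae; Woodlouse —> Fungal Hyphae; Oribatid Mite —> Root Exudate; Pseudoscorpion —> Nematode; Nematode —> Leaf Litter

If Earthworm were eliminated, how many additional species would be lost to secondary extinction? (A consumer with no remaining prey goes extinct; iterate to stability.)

1

Remove Earthworm.
Round 1: Rove Beetle (all prey gone) → extinct.
No further losses. Total secondary extinctions: 1.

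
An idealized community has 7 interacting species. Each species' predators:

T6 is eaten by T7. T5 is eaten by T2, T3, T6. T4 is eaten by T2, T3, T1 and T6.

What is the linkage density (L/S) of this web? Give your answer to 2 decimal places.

L/S = 1.14

There are L = 8 links among S = 7 species.
L/S = 8/7 = 1.1429 ≈ 1.14.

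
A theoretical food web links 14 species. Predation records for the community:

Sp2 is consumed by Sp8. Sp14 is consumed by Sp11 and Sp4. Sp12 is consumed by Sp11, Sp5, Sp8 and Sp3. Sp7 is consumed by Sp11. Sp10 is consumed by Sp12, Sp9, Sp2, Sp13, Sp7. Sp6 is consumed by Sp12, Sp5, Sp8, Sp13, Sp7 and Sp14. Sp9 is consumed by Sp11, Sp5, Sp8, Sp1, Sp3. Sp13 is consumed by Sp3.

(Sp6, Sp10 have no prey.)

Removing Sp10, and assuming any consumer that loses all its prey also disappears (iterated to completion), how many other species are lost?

Remove Sp10.
Round 1: Sp9 (all prey gone), Sp2 (all prey gone) → extinct.
Round 2: Sp1 (all prey gone) → extinct.
No further losses. Total secondary extinctions: 3.

3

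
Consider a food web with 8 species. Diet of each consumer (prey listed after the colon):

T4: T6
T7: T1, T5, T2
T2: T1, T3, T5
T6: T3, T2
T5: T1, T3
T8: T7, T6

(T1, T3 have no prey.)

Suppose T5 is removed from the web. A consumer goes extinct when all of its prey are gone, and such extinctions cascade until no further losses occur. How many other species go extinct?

Remove T5.
Every predator of it retains at least one other prey: T2 still has T1, T3; T7 still has T1, T2.
No consumer loses all prey, so no secondary extinctions occur.

0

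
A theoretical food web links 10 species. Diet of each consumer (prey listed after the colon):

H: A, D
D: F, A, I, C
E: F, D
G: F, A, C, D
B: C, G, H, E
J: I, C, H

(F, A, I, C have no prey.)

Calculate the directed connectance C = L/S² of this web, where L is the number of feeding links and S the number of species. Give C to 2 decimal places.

The web has S = 10 species and L = 19 feeding links.
C = L / S² = 19 / 100 = 0.1900 ≈ 0.19.

C = 0.19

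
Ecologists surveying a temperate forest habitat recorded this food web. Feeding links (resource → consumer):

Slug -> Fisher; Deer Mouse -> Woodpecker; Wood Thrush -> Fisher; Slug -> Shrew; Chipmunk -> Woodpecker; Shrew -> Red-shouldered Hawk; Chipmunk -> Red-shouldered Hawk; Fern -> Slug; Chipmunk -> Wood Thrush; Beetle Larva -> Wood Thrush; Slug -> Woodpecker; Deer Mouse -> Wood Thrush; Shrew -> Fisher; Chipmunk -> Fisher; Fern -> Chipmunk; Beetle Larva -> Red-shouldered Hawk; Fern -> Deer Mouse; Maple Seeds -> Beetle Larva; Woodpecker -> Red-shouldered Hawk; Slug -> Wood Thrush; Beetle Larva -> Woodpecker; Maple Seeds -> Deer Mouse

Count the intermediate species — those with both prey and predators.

Intermediate species (has both prey and predators): Deer Mouse, Slug, Beetle Larva, Chipmunk, Shrew, Woodpecker, Wood Thrush.
Count: 7.

7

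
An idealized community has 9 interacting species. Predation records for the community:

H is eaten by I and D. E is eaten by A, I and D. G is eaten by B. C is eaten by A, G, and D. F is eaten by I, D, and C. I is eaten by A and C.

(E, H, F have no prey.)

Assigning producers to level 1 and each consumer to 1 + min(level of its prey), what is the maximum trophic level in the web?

4

Producers (level 1): E, H, F.
Following each consumer down to its lowest-level prey: F → C → G → B (levels 1 through 4).
All prey of B (G 3) are at level 3 or above, so B is at level 1 + 3 = 4.
Every consumer has at least one prey at level 3 or below, so none exceeds level 4.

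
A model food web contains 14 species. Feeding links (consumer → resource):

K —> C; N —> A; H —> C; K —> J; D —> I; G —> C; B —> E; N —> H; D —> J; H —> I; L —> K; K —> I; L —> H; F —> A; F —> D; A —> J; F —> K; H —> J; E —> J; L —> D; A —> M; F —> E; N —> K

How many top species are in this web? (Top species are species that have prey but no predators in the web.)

5

Top species (has prey, but nothing eats it): G, N, F, L, B.
Count: 5.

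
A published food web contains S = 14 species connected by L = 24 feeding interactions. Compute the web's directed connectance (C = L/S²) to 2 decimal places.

C = 0.12

The web has S = 14 species and L = 24 feeding links.
C = L / S² = 24 / 196 = 0.1224 ≈ 0.12.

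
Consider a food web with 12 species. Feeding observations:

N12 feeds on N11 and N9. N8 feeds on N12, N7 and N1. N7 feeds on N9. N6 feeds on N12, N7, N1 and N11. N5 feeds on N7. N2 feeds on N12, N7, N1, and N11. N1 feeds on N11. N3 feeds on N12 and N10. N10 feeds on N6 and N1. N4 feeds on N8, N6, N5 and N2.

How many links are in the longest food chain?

4 links

One longest chain: N9 → N12 → N6 → N10 → N3.
It has 5 species and 4 links.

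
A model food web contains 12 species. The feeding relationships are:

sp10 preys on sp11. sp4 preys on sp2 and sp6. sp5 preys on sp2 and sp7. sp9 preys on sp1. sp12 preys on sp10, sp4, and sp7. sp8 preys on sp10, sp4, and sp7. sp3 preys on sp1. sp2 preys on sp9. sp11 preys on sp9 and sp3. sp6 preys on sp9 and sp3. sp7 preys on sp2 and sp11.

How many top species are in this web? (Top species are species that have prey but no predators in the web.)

3

Top species (has prey, but nothing eats it): sp8, sp5, sp12.
Count: 3.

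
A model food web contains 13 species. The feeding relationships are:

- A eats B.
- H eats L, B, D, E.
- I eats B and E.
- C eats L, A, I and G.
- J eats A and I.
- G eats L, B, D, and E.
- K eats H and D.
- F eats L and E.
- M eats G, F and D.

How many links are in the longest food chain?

2 links

One longest chain: E → I → J.
It has 3 species and 2 links.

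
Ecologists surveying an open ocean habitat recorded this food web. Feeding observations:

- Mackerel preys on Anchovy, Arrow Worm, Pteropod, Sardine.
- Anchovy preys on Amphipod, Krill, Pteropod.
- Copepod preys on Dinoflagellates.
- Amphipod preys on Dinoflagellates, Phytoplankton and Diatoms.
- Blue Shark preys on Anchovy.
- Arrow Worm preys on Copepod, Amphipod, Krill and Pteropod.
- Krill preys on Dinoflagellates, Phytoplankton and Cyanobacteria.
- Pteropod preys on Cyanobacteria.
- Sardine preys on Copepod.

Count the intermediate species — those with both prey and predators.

7

Intermediate species (has both prey and predators): Copepod, Pteropod, Krill, Amphipod, Anchovy, Arrow Worm, Sardine.
Count: 7.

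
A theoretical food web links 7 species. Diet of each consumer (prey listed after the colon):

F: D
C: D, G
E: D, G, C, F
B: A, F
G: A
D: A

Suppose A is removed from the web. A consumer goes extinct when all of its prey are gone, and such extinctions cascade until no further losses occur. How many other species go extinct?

6

Remove A.
Round 1: D (all prey gone), G (all prey gone) → extinct.
Round 2: C (all prey gone), F (all prey gone) → extinct.
Round 3: B (all prey gone), E (all prey gone) → extinct.
No further losses. Total secondary extinctions: 6.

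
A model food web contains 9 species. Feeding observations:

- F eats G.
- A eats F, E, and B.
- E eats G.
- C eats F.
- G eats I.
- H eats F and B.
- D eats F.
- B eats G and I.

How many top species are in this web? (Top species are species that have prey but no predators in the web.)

4

Top species (has prey, but nothing eats it): A, C, H, D.
Count: 4.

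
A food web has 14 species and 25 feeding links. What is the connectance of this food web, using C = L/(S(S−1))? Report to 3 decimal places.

The web has S = 14 species and L = 25 feeding links.
C = L / (S(S−1)) = 25 / 182 = 0.1374 ≈ 0.137.

C = 0.137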